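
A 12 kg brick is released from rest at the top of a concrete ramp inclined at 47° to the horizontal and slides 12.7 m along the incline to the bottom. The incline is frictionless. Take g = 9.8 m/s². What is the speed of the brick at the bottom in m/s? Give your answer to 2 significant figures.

13 m/s

The weight component along the incline is mg sin 47° = 86.007 N and the normal force is N = mg cos 47° = 80.203 N.
With no friction, a = g sin 47° = 7.1673 m/s².
Starting from rest over a distance of 12.7 m, v² = 2aL = 2 × 7.1673 × 12.7 = 182.0494, so v = 13.4926 m/s.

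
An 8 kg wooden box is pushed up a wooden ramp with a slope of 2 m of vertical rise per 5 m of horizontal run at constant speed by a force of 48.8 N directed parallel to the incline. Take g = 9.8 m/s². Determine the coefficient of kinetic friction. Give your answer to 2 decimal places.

At constant speed ΣF = 0 along the incline. The applied 48.8 N acts up the slope; the weight component mg sin 21.80° = 29.117 N and kinetic friction μN both act down the slope.
So 48.8 = 29.117 + μ × 72.793, giving μ = (48.8 − 29.117) / 72.793 = 0.2704.

0.27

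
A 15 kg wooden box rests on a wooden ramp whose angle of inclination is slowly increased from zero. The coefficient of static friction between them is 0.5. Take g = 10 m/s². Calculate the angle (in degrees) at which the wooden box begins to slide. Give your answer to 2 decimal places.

26.57°

At the threshold of sliding, static friction is at its maximum μ_s N and exactly balances the weight component along the incline: mg sin θ = μ_s mg cos θ.
Hence tan θ = μ_s = 0.5, so θ = arctan(0.5) = 26.5651°.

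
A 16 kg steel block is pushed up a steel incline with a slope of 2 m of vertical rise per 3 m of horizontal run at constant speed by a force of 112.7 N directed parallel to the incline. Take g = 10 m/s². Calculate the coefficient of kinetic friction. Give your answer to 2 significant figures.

At constant speed ΣF = 0 along the incline. The applied 112.7 N acts up the slope; the weight component mg sin 33.69° = 88.752 N and kinetic friction μN both act down the slope.
So 112.7 = 88.752 + μ × 133.128, giving μ = (112.7 − 88.752) / 133.128 = 0.1799.

0.18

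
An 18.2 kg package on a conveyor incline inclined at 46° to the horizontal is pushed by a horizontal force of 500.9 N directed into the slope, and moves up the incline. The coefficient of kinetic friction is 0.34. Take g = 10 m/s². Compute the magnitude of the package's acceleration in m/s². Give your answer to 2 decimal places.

The horizontal push has components F cos 46° = 500.9 × 0.6947 = 347.975 N up the incline and F sin 46° = 500.9 × 0.7193 = 360.297 N pressing into the surface.
The normal force is therefore N = mg cos 46° + F sin 46° = 126.435 + 360.297 = 486.732 N, and kinetic friction down the slope is μN = 0.34 × 486.732 = 165.489 N.
Along the incline: F cos 46° − mg sin 46° − μN = ma, so 347.975 − 130.913 − 165.489 = 18.2 a, giving a = 2.8337 m/s².

2.83 m/s²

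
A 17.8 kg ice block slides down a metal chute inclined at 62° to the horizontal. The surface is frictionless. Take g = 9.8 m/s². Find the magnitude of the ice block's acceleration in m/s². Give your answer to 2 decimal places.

Resolving the weight along the incline: the component pulling the ice block down the slope is mg sin 62° = 17.8 × 9.8 × 0.8829 = 154.013 N, and the normal force is N = mg cos 62° = 17.8 × 9.8 × 0.4695 = 81.900 N.
With no friction the net force along the incline is 154.013 N, so a = g sin 62° = 154.013 / 17.8 = 8.6524 m/s².

8.65 m/s²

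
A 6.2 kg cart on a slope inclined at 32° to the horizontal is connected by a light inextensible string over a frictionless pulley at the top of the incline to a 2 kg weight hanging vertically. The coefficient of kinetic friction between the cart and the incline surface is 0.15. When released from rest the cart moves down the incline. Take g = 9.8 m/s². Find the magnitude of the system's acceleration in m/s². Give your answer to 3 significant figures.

For the cart on the incline: the weight component along the slope is m₁g sin 32° = 6.2 × 9.8 × 0.5299 = 32.197 N and the normal force is N = m₁g cos 32° = 51.527 N.
Kinetic friction opposes the cart's motion down the incline: f = μN = 0.15 × 51.527 = 7.729 N acting up the slope.
Newton's second law for the cart (down-slope positive): 32.197 − 7.729 − T = 6.2 a. For the hanging weight (upward positive): T − 2 × 9.8 = 2 a.
Adding the two equations eliminates T: 4.868 = 8.2 a, so a = 0.5937 m/s².

0.594 m/s²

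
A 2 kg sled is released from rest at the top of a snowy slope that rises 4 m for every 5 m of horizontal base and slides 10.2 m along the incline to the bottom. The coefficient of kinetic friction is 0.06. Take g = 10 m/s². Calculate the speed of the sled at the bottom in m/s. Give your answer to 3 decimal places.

10.857 m/s

The weight component along the incline is mg sin 38.66° = 12.494 N and the normal force is N = mg cos 38.66° = 15.617 N.
Friction up the slope is f = μN = 0.06 × 15.617 = 0.937 N, so the net downslope force is 12.494 − 0.937 = 11.557 N and a = 11.557 / 2 = 5.7785 m/s².
Starting from rest over a distance of 10.2 m, v² = 2aL = 2 × 5.7785 × 10.2 = 117.8814, so v = 10.8573 m/s.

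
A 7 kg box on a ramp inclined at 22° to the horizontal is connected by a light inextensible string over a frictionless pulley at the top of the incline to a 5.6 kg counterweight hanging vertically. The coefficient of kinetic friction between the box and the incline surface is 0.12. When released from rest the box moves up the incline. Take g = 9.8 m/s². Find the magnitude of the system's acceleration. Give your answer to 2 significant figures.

1.7 m/s²

For the box on the incline: the weight component along the slope is m₁g sin 22° = 7 × 9.8 × 0.3746 = 25.698 N and the normal force is N = m₁g cos 22° = 63.605 N.
Kinetic friction opposes the box's motion up the incline: f = μN = 0.12 × 63.605 = 7.633 N acting down the slope.
Newton's second law for the box (up-slope positive): T − 25.698 − 7.633 = 7 a. For the hanging counterweight (downward positive): 5.6 × 9.8 − T = 5.6 a.
Adding the two equations eliminates T: 21.549 = 12.6 a, so a = 1.7102 m/s².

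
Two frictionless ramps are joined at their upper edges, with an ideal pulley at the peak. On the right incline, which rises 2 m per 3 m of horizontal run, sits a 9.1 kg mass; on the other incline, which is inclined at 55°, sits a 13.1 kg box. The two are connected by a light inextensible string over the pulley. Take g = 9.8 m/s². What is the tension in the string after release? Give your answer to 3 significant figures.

Resolve each weight along its own incline: the 9.1 kg mass has component 9.1 × 9.8 × sin 33.69° = 49.468 N down its slope, and the 13.1 kg mass has 13.1 × 9.8 × sin 55° = 105.163 N down its slope.
The 13.1 kg side's 105.163 N exceeds the other side's 49.468 N, so that mass slides down and the 9.1 kg mass slides up. Taking that direction as positive, Newton's second law for the whole system gives 105.163 − 49.468 = (9.1 + 13.1) a, so a = 55.695 / 22.2 = 2.5088 m/s².
For the 9.1 kg mass (up-slope positive): T − 49.468 = 9.1 × 2.5088, so T = 72.298 N.

72.3 N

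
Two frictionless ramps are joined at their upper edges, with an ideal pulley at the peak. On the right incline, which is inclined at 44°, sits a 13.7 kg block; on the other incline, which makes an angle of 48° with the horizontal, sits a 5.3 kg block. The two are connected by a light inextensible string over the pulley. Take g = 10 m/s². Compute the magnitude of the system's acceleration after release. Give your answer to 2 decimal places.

2.94 m/s²

Resolve each weight along its own incline: the 13.7 kg mass has component 13.7 × 10 × sin 44° = 95.168 N down its slope, and the 5.3 kg mass has 5.3 × 10 × sin 48° = 39.387 N down its slope.
The 13.7 kg side's 95.168 N exceeds the other side's 39.387 N, so that mass slides down and the 5.3 kg mass slides up. Taking that direction as positive, Newton's second law for the whole system gives 95.168 − 39.387 = (13.7 + 5.3) a, so a = 55.781 / 19 = 2.9358 m/s².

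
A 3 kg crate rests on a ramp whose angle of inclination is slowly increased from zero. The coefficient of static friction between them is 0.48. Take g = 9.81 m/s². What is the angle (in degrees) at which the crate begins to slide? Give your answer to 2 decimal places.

25.64°

At the threshold of sliding, static friction is at its maximum μ_s N and exactly balances the weight component along the incline: mg sin θ = μ_s mg cos θ.
Hence tan θ = μ_s = 0.48, so θ = arctan(0.48) = 25.6410°.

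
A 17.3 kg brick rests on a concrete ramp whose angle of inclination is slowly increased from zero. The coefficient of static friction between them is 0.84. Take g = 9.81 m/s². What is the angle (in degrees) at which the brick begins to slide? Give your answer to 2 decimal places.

At the threshold of sliding, static friction is at its maximum μ_s N and exactly balances the weight component along the incline: mg sin θ = μ_s mg cos θ.
Hence tan θ = μ_s = 0.84, so θ = arctan(0.84) = 40.0303°.

40.03°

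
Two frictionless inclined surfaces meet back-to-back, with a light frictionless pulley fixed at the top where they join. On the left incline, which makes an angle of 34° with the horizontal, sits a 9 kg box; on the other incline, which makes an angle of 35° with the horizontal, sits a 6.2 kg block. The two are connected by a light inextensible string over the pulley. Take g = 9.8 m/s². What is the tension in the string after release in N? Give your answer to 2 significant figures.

41 N

Resolve each weight along its own incline: the 9 kg mass has component 9 × 9.8 × sin 34° = 49.321 N down its slope, and the 6.2 kg mass has 6.2 × 9.8 × sin 35° = 34.851 N down its slope.
The 9 kg side's 49.321 N exceeds the other side's 34.851 N, so that mass slides down and the 6.2 kg mass slides up. Taking that direction as positive, Newton's second law for the whole system gives 49.321 − 34.851 = (9 + 6.2) a, so a = 14.470 / 15.2 = 0.9520 m/s².
For the 6.2 kg mass (up-slope positive): T − 34.851 = 6.2 × 0.9520, so T = 40.753 N.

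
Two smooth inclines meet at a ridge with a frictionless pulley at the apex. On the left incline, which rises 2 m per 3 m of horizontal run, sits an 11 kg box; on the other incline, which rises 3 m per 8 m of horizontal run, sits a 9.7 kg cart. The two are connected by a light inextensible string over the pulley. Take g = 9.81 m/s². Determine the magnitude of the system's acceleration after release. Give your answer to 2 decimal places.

Resolve each weight along its own incline: the 11 kg mass has component 11 × 9.81 × sin 33.69° = 59.858 N down its slope, and the 9.7 kg mass has 9.7 × 9.81 × sin 20.56° = 33.412 N down its slope.
The 11 kg side's 59.858 N exceeds the other side's 33.412 N, so that mass slides down and the 9.7 kg mass slides up. Taking that direction as positive, Newton's second law for the whole system gives 59.858 − 33.412 = (11 + 9.7) a, so a = 26.446 / 20.7 = 1.2776 m/s².

1.28 m/s²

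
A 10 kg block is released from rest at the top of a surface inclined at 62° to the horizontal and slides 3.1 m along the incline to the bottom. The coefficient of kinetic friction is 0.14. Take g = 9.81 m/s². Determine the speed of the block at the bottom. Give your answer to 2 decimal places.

The weight component along the incline is mg sin 62° = 86.617 N and the normal force is N = mg cos 62° = 46.055 N.
Friction up the slope is f = μN = 0.14 × 46.055 = 6.448 N, so the net downslope force is 86.617 − 6.448 = 80.169 N and a = 80.169 / 10 = 8.0169 m/s².
Starting from rest over a distance of 3.1 m, v² = 2aL = 2 × 8.0169 × 3.1 = 49.7048, so v = 7.0502 m/s.

7.05 m/s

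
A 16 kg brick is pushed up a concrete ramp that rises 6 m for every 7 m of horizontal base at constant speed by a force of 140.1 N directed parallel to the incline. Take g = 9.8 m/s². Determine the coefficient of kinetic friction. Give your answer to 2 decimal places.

0.32

At constant speed ΣF = 0 along the incline. The applied 140.1 N acts up the slope; the weight component mg sin 40.60° = 102.044 N and kinetic friction μN both act down the slope.
So 140.1 = 102.044 + μ × 119.051, giving μ = (140.1 − 102.044) / 119.051 = 0.3197.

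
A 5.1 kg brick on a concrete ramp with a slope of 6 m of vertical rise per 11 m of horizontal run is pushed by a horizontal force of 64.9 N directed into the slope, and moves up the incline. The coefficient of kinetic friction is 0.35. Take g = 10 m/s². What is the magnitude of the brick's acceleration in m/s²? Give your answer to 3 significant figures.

1.18 m/s²

The horizontal push has components F cos 28.61° = 64.9 × 0.8779 = 56.976 N up the incline and F sin 28.61° = 64.9 × 0.4789 = 31.081 N pressing into the surface.
The normal force is therefore N = mg cos 28.61° + F sin 28.61° = 44.773 + 31.081 = 75.854 N, and kinetic friction down the slope is μN = 0.35 × 75.854 = 26.549 N.
Along the incline: F cos 28.61° − mg sin 28.61° − μN = ma, so 56.976 − 24.424 − 26.549 = 5.1 a, giving a = 1.1771 m/s².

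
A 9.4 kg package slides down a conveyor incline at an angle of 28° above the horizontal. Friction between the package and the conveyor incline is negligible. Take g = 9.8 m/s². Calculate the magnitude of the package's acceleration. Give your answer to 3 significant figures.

Resolving the weight along the incline: the component pulling the package down the slope is mg sin 28° = 9.4 × 9.8 × 0.4695 = 43.250 N, and the normal force is N = mg cos 28° = 9.4 × 9.8 × 0.8829 = 81.333 N.
With no friction the net force along the incline is 43.250 N, so a = g sin 28° = 43.250 / 9.4 = 4.6011 m/s².

4.60 m/s²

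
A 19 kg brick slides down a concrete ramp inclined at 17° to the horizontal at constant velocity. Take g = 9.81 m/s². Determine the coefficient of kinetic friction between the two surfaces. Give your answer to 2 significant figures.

At constant velocity the net force along the incline is zero: mg sin 17° = μ mg cos 17°.
So μ = tan 17° = 0.2924 / 0.9563 = 0.3058.

0.31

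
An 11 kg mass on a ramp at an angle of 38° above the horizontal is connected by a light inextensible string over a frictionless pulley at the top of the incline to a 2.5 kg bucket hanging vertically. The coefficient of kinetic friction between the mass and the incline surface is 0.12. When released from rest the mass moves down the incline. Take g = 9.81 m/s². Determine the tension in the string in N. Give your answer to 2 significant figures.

For the mass on the incline: the weight component along the slope is m₁g sin 38° = 11 × 9.81 × 0.6157 = 66.440 N and the normal force is N = m₁g cos 38° = 85.034 N.
Kinetic friction opposes the mass's motion down the incline: f = μN = 0.12 × 85.034 = 10.204 N acting up the slope.
Newton's second law for the mass (down-slope positive): 66.440 − 10.204 − T = 11 a. For the hanging bucket (upward positive): T − 2.5 × 9.81 = 2.5 a.
Adding the two equations eliminates T: 31.711 = 13.5 a, so a = 2.3490 m/s².
Then from the hanging bucket's equation, T = 2.5 × (9.81 + 2.3490) = 30.398 N.

30 N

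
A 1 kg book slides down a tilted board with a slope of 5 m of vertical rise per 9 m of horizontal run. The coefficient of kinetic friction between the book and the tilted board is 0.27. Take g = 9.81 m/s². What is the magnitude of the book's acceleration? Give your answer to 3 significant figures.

2.45 m/s²

Resolving the weight along the incline: the component pulling the book down the slope is mg sin 29.05° = 1 × 9.81 × 0.4856 = 4.764 N, and the normal force is N = mg cos 29.05° = 1 × 9.81 × 0.8742 = 8.576 N.
Kinetic friction acts up the slope with magnitude f = μN = 0.27 × 8.576 = 2.316 N.
Net force along the incline is 4.764 − 2.316 = 2.448 N, so a = 2.448 / 1 = 2.4480 m/s².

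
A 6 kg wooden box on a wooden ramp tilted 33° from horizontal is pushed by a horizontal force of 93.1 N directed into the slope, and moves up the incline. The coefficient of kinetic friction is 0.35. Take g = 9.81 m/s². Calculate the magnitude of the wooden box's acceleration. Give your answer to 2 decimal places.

The horizontal push has components F cos 33° = 93.1 × 0.8387 = 78.083 N up the incline and F sin 33° = 93.1 × 0.5446 = 50.702 N pressing into the surface.
The normal force is therefore N = mg cos 33° + F sin 33° = 49.366 + 50.702 = 100.068 N, and kinetic friction down the slope is μN = 0.35 × 100.068 = 35.024 N.
Along the incline: F cos 33° − mg sin 33° − μN = ma, so 78.083 − 32.055 − 35.024 = 6 a, giving a = 1.8340 m/s².

1.83 m/s²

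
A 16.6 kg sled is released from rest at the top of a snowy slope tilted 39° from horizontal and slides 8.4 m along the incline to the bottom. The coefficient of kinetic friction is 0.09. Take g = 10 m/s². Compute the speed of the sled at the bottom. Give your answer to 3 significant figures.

The weight component along the incline is mg sin 39° = 104.467 N and the normal force is N = mg cos 39° = 129.006 N.
Friction up the slope is f = μN = 0.09 × 129.006 = 11.611 N, so the net downslope force is 104.467 − 11.611 = 92.856 N and a = 92.856 / 16.6 = 5.5937 m/s².
Starting from rest over a distance of 8.4 m, v² = 2aL = 2 × 5.5937 × 8.4 = 93.9742, so v = 9.6940 m/s.

9.69 m/s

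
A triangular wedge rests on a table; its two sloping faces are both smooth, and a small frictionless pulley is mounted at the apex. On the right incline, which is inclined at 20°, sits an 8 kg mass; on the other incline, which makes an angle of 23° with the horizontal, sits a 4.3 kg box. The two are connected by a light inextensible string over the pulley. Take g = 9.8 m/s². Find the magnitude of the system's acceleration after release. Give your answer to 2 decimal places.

Resolve each weight along its own incline: the 8 kg mass has component 8 × 9.8 × sin 20° = 26.814 N down its slope, and the 4.3 kg mass has 4.3 × 9.8 × sin 23° = 16.465 N down its slope.
The 8 kg side's 26.814 N exceeds the other side's 16.465 N, so that mass slides down and the 4.3 kg mass slides up. Taking that direction as positive, Newton's second law for the whole system gives 26.814 − 16.465 = (8 + 4.3) a, so a = 10.349 / 12.3 = 0.8414 m/s².

0.84 m/s²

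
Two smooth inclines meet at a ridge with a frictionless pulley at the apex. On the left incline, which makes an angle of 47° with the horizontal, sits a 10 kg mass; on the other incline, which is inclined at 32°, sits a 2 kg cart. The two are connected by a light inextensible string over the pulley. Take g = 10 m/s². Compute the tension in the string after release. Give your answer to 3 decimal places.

Resolve each weight along its own incline: the 10 kg mass has component 10 × 10 × sin 47° = 73.135 N down its slope, and the 2 kg mass has 2 × 10 × sin 32° = 10.598 N down its slope.
The 10 kg side's 73.135 N exceeds the other side's 10.598 N, so that mass slides down and the 2 kg mass slides up. Taking that direction as positive, Newton's second law for the whole system gives 73.135 − 10.598 = (10 + 2) a, so a = 62.537 / 12 = 5.2114 m/s².
For the 2 kg mass (up-slope positive): T − 10.598 = 2 × 5.2114, so T = 21.021 N.

21.021 N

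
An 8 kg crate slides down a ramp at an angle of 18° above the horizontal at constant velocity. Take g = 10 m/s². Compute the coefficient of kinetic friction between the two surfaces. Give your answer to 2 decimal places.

0.32

At constant velocity the net force along the incline is zero: mg sin 18° = μ mg cos 18°.
So μ = tan 18° = 0.3090 / 0.9511 = 0.3249.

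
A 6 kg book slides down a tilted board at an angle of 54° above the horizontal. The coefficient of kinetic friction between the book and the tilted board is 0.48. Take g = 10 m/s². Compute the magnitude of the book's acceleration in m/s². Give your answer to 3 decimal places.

Resolving the weight along the incline: the component pulling the book down the slope is mg sin 54° = 6 × 10 × 0.8090 = 48.540 N, and the normal force is N = mg cos 54° = 6 × 10 × 0.5878 = 35.268 N.
Kinetic friction acts up the slope with magnitude f = μN = 0.48 × 35.268 = 16.929 N.
Net force along the incline is 48.540 − 16.929 = 31.611 N, so a = 31.611 / 6 = 5.2685 m/s².

5.269 m/s²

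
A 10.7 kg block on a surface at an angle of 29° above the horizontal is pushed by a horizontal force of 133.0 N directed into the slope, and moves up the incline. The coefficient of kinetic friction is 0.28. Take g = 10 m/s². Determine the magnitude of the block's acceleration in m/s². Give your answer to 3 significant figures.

1.89 m/s²

The horizontal push has components F cos 29° = 133.0 × 0.8746 = 116.322 N up the incline and F sin 29° = 133.0 × 0.4848 = 64.478 N pressing into the surface.
The normal force is therefore N = mg cos 29° + F sin 29° = 93.582 + 64.478 = 158.060 N, and kinetic friction down the slope is μN = 0.28 × 158.060 = 44.257 N.
Along the incline: F cos 29° − mg sin 29° − μN = ma, so 116.322 − 51.874 − 44.257 = 10.7 a, giving a = 1.8870 m/s².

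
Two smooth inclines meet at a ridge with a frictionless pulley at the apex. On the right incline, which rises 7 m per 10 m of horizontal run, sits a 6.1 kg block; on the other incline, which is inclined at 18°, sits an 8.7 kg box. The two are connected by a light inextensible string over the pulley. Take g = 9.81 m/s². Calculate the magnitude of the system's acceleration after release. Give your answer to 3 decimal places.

Resolve each weight along its own incline: the 6.1 kg mass has component 6.1 × 9.81 × sin 34.99° = 34.317 N down its slope, and the 8.7 kg mass has 8.7 × 9.81 × sin 18° = 26.374 N down its slope.
The 6.1 kg side's 34.317 N exceeds the other side's 26.374 N, so that mass slides down and the 8.7 kg mass slides up. Taking that direction as positive, Newton's second law for the whole system gives 34.317 − 26.374 = (6.1 + 8.7) a, so a = 7.943 / 14.8 = 0.5367 m/s².

0.537 m/s²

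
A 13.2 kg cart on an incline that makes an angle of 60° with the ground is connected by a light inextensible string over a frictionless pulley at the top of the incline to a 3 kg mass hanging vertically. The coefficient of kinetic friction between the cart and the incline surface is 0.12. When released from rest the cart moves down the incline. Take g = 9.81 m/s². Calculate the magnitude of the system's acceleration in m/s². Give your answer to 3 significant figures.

For the cart on the incline: the weight component along the slope is m₁g sin 60° = 13.2 × 9.81 × 0.8660 = 112.140 N and the normal force is N = m₁g cos 60° = 64.746 N.
Kinetic friction opposes the cart's motion down the incline: f = μN = 0.12 × 64.746 = 7.770 N acting up the slope.
Newton's second law for the cart (down-slope positive): 112.140 − 7.770 − T = 13.2 a. For the hanging mass (upward positive): T − 3 × 9.81 = 3 a.
Adding the two equations eliminates T: 74.940 = 16.2 a, so a = 4.6259 m/s².

4.63 m/s²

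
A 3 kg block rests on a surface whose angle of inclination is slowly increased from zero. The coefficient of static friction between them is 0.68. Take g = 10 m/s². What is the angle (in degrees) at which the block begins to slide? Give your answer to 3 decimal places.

At the threshold of sliding, static friction is at its maximum μ_s N and exactly balances the weight component along the incline: mg sin θ = μ_s mg cos θ.
Hence tan θ = μ_s = 0.68, so θ = arctan(0.68) = 34.2157°.

34.216°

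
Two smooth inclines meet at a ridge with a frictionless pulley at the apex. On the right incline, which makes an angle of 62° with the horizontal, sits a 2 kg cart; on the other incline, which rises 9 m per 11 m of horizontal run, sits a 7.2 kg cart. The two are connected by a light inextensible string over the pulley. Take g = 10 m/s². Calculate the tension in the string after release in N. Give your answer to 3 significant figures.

Resolve each weight along its own incline: the 2 kg mass has component 2 × 10 × sin 62° = 17.659 N down its slope, and the 7.2 kg mass has 7.2 × 10 × sin 39.29° = 45.593 N down its slope.
The 7.2 kg side's 45.593 N exceeds the other side's 17.659 N, so that mass slides down and the 2 kg mass slides up. Taking that direction as positive, Newton's second law for the whole system gives 45.593 − 17.659 = (2 + 7.2) a, so a = 27.934 / 9.2 = 3.0363 m/s².
For the 2 kg mass (up-slope positive): T − 17.659 = 2 × 3.0363, so T = 23.732 N.

23.7 N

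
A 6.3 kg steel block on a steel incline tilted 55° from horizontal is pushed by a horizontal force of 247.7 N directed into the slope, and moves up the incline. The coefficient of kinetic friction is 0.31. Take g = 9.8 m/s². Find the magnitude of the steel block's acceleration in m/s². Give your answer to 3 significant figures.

2.80 m/s²

The horizontal push has components F cos 55° = 247.7 × 0.5736 = 142.081 N up the incline and F sin 55° = 247.7 × 0.8192 = 202.916 N pressing into the surface.
The normal force is therefore N = mg cos 55° + F sin 55° = 35.414 + 202.916 = 238.330 N, and kinetic friction down the slope is μN = 0.31 × 238.330 = 73.882 N.
Along the incline: F cos 55° − mg sin 55° − μN = ma, so 142.081 − 50.577 − 73.882 = 6.3 a, giving a = 2.7971 m/s².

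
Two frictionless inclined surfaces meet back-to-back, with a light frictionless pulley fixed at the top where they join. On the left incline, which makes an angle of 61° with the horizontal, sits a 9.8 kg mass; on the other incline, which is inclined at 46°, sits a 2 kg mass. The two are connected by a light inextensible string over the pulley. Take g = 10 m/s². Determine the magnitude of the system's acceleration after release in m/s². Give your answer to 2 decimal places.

6.04 m/s²

Resolve each weight along its own incline: the 9.8 kg mass has component 9.8 × 10 × sin 61° = 85.713 N down its slope, and the 2 kg mass has 2 × 10 × sin 46° = 14.387 N down its slope.
The 9.8 kg side's 85.713 N exceeds the other side's 14.387 N, so that mass slides down and the 2 kg mass slides up. Taking that direction as positive, Newton's second law for the whole system gives 85.713 − 14.387 = (9.8 + 2) a, so a = 71.326 / 11.8 = 6.0446 m/s².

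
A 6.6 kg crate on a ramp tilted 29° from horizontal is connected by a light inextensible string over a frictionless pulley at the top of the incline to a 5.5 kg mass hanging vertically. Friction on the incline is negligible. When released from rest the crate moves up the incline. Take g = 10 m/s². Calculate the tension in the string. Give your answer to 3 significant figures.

44.5 N

For the crate on the incline: the weight component along the slope is m₁g sin 29° = 6.6 × 10 × 0.4848 = 31.997 N and the normal force is N = m₁g cos 29° = 57.725 N.
Newton's second law for the crate (up-slope positive): T − 31.997 = 6.6 a. For the hanging mass (downward positive): 5.5 × 10 − T = 5.5 a.
Adding the two equations eliminates T: 23.003 = 12.1 a, so a = 1.9011 m/s².
Then from the hanging mass's equation, T = 5.5 × (10 − 1.9011) = 44.544 N.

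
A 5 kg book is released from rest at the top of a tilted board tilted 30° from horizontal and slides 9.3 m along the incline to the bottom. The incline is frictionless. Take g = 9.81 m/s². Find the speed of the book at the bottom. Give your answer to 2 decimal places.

9.55 m/s

The weight component along the incline is mg sin 30° = 24.525 N and the normal force is N = mg cos 30° = 42.479 N.
With no friction, a = g sin 30° = 4.9050 m/s².
Starting from rest over a distance of 9.3 m, v² = 2aL = 2 × 4.9050 × 9.3 = 91.2330, so v = 9.5516 m/s.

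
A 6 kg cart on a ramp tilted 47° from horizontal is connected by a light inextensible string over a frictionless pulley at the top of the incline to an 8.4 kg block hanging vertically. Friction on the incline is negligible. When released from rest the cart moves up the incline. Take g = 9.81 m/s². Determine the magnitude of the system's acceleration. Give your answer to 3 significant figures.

For the cart on the incline: the weight component along the slope is m₁g sin 47° = 6 × 9.81 × 0.7314 = 43.050 N and the normal force is N = m₁g cos 47° = 40.142 N.
Newton's second law for the cart (up-slope positive): T − 43.050 = 6 a. For the hanging block (downward positive): 8.4 × 9.81 − T = 8.4 a.
Adding the two equations eliminates T: 39.354 = 14.4 a, so a = 2.7329 m/s².

2.73 m/s²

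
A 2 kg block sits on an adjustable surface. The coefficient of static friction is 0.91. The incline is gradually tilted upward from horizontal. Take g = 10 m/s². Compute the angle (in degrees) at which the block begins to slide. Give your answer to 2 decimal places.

At the threshold of sliding, static friction is at its maximum μ_s N and exactly balances the weight component along the incline: mg sin θ = μ_s mg cos θ.
Hence tan θ = μ_s = 0.91, so θ = arctan(0.91) = 42.3022°.

42.30°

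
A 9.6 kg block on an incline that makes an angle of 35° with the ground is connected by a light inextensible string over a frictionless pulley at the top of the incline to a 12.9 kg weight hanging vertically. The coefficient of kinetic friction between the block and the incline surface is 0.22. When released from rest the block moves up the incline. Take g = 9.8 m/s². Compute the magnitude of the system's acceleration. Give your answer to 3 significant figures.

For the block on the incline: the weight component along the slope is m₁g sin 35° = 9.6 × 9.8 × 0.5736 = 53.964 N and the normal force is N = m₁g cos 35° = 77.066 N.
Kinetic friction opposes the block's motion up the incline: f = μN = 0.22 × 77.066 = 16.955 N acting down the slope.
Newton's second law for the block (up-slope positive): T − 53.964 − 16.955 = 9.6 a. For the hanging weight (downward positive): 12.9 × 9.8 − T = 12.9 a.
Adding the two equations eliminates T: 55.501 = 22.5 a, so a = 2.4667 m/s².

2.47 m/s²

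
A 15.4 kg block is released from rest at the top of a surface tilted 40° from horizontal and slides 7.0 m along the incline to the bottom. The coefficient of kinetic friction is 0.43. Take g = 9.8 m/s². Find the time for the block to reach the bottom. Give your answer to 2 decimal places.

2.14 s

The weight component along the incline is mg sin 40° = 97.010 N and the normal force is N = mg cos 40° = 115.611 N.
Friction up the slope is f = μN = 0.43 × 115.611 = 49.713 N, so the net downslope force is 97.010 − 49.713 = 47.297 N and a = 47.297 / 15.4 = 3.0712 m/s².
Starting from rest, L = ½at², so t = √(2L/a) = √(2 × 7.0 / 3.0712) = 2.1351 s.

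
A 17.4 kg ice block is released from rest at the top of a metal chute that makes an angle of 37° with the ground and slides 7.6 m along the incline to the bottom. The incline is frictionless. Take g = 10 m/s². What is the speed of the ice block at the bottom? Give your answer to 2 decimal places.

9.56 m/s

The weight component along the incline is mg sin 37° = 104.716 N and the normal force is N = mg cos 37° = 138.963 N.
With no friction, a = g sin 37° = 6.0182 m/s².
Starting from rest over a distance of 7.6 m, v² = 2aL = 2 × 6.0182 × 7.6 = 91.4766, so v = 9.5643 m/s.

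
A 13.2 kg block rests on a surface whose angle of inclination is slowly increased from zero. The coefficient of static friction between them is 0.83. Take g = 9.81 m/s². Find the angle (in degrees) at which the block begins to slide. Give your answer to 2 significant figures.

At the threshold of sliding, static friction is at its maximum μ_s N and exactly balances the weight component along the incline: mg sin θ = μ_s mg cos θ.
Hence tan θ = μ_s = 0.83, so θ = arctan(0.83) = 39.6927°.

40°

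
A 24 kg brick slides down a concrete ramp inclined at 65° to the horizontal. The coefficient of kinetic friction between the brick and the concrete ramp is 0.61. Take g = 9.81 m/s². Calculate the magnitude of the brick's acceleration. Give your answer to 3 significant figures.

Resolving the weight along the incline: the component pulling the brick down the slope is mg sin 65° = 24 × 9.81 × 0.9063 = 213.379 N, and the normal force is N = mg cos 65° = 24 × 9.81 × 0.4226 = 99.497 N.
Kinetic friction acts up the slope with magnitude f = μN = 0.61 × 99.497 = 60.693 N.
Net force along the incline is 213.379 − 60.693 = 152.686 N, so a = 152.686 / 24 = 6.3619 m/s².

6.36 m/s²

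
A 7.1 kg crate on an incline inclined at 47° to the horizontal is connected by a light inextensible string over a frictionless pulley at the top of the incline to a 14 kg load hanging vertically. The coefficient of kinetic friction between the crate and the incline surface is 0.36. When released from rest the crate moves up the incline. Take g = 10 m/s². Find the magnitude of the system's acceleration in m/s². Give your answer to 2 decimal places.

For the crate on the incline: the weight component along the slope is m₁g sin 47° = 7.1 × 10 × 0.7314 = 51.929 N and the normal force is N = m₁g cos 47° = 48.422 N.
Kinetic friction opposes the crate's motion up the incline: f = μN = 0.36 × 48.422 = 17.432 N acting down the slope.
Newton's second law for the crate (up-slope positive): T − 51.929 − 17.432 = 7.1 a. For the hanging load (downward positive): 14 × 10 − T = 14 a.
Adding the two equations eliminates T: 70.639 = 21.1 a, so a = 3.3478 m/s².

3.35 m/s²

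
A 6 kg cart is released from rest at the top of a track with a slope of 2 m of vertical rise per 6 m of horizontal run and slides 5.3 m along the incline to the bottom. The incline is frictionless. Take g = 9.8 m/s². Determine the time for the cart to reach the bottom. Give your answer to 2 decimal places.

1.85 s

The weight component along the incline is mg sin 18.43° = 18.594 N and the normal force is N = mg cos 18.43° = 55.783 N.
With no friction, a = g sin 18.43° = 3.0990 m/s².
Starting from rest, L = ½at², so t = √(2L/a) = √(2 × 5.3 / 3.0990) = 1.8494 s.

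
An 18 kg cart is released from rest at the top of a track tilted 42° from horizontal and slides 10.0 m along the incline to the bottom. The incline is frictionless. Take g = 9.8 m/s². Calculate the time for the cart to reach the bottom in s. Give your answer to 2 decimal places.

1.75 s

The weight component along the incline is mg sin 42° = 118.035 N and the normal force is N = mg cos 42° = 131.091 N.
With no friction, a = g sin 42° = 6.5575 m/s².
Starting from rest, L = ½at², so t = √(2L/a) = √(2 × 10.0 / 6.5575) = 1.7464 s.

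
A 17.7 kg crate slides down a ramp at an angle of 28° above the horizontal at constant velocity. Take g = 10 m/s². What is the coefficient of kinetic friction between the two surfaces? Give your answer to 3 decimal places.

0.532

At constant velocity the net force along the incline is zero: mg sin 28° = μ mg cos 28°.
So μ = tan 28° = 0.4695 / 0.8829 = 0.5318.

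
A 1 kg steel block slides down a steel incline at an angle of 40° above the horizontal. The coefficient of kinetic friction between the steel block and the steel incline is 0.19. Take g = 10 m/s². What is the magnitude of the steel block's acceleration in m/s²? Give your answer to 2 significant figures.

Resolving the weight along the incline: the component pulling the steel block down the slope is mg sin 40° = 1 × 10 × 0.6428 = 6.428 N, and the normal force is N = mg cos 40° = 1 × 10 × 0.7660 = 7.660 N.
Kinetic friction acts up the slope with magnitude f = μN = 0.19 × 7.660 = 1.455 N.
Net force along the incline is 6.428 − 1.455 = 4.973 N, so a = 4.973 / 1 = 4.9730 m/s².

5.0 m/s²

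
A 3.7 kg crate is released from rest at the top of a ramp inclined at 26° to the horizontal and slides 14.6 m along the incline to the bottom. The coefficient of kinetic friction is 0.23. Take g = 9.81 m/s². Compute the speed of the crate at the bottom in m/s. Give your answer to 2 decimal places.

8.15 m/s

The weight component along the incline is mg sin 26° = 15.912 N and the normal force is N = mg cos 26° = 32.624 N.
Friction up the slope is f = μN = 0.23 × 32.624 = 7.504 N, so the net downslope force is 15.912 − 7.504 = 8.408 N and a = 8.408 / 3.7 = 2.2724 m/s².
Starting from rest over a distance of 14.6 m, v² = 2aL = 2 × 2.2724 × 14.6 = 66.3541, so v = 8.1458 m/s.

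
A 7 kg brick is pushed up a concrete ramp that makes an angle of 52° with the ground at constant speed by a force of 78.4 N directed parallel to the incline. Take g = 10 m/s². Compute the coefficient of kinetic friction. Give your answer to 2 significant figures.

0.54

At constant speed ΣF = 0 along the incline. The applied 78.4 N acts up the slope; the weight component mg sin 52° = 55.161 N and kinetic friction μN both act down the slope.
So 78.4 = 55.161 + μ × 43.096, giving μ = (78.4 − 55.161) / 43.096 = 0.5392.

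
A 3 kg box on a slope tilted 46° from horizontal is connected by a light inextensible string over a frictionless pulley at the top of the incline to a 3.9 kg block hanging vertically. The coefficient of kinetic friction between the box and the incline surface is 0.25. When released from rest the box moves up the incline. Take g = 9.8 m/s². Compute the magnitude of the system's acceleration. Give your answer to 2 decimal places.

1.73 m/s²

For the box on the incline: the weight component along the slope is m₁g sin 46° = 3 × 9.8 × 0.7193 = 21.147 N and the normal force is N = m₁g cos 46° = 20.423 N.
Kinetic friction opposes the box's motion up the incline: f = μN = 0.25 × 20.423 = 5.106 N acting down the slope.
Newton's second law for the box (up-slope positive): T − 21.147 − 5.106 = 3 a. For the hanging block (downward positive): 3.9 × 9.8 − T = 3.9 a.
Adding the two equations eliminates T: 11.967 = 6.9 a, so a = 1.7343 m/s².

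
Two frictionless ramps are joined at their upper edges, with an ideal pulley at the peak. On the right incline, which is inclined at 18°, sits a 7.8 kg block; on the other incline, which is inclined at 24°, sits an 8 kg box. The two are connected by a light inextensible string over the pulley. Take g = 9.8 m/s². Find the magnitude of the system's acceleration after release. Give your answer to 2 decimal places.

Resolve each weight along its own incline: the 7.8 kg mass has component 7.8 × 9.8 × sin 18° = 23.621 N down its slope, and the 8 kg mass has 8 × 9.8 × sin 24° = 31.888 N down its slope.
The 8 kg side's 31.888 N exceeds the other side's 23.621 N, so that mass slides down and the 7.8 kg mass slides up. Taking that direction as positive, Newton's second law for the whole system gives 31.888 − 23.621 = (7.8 + 8) a, so a = 8.267 / 15.8 = 0.5232 m/s².

0.52 m/s²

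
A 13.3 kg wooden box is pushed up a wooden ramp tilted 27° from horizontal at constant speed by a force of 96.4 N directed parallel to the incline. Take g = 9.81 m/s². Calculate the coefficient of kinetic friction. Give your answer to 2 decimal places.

At constant speed ΣF = 0 along the incline. The applied 96.4 N acts up the slope; the weight component mg sin 27° = 59.234 N and kinetic friction μN both act down the slope.
So 96.4 = 59.234 + μ × 116.252, giving μ = (96.4 − 59.234) / 116.252 = 0.3197.

0.32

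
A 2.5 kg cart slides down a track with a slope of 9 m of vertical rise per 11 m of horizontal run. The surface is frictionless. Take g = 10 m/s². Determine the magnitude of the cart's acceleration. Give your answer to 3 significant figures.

6.33 m/s²

Resolving the weight along the incline: the component pulling the cart down the slope is mg sin 39.29° = 2.5 × 10 × 0.6332 = 15.830 N, and the normal force is N = mg cos 39.29° = 2.5 × 10 × 0.7740 = 19.350 N.
With no friction the net force along the incline is 15.830 N, so a = g sin 39.29° = 15.830 / 2.5 = 6.3320 m/s².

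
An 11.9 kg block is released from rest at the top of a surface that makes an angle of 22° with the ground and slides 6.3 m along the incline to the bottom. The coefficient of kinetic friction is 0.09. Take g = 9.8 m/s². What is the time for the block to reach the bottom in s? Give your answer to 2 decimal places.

The weight component along the incline is mg sin 22° = 43.687 N and the normal force is N = mg cos 22° = 108.128 N.
Friction up the slope is f = μN = 0.09 × 108.128 = 9.732 N, so the net downslope force is 43.687 − 9.732 = 33.955 N and a = 33.955 / 11.9 = 2.8534 m/s².
Starting from rest, L = ½at², so t = √(2L/a) = √(2 × 6.3 / 2.8534) = 2.1014 s.

2.10 s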